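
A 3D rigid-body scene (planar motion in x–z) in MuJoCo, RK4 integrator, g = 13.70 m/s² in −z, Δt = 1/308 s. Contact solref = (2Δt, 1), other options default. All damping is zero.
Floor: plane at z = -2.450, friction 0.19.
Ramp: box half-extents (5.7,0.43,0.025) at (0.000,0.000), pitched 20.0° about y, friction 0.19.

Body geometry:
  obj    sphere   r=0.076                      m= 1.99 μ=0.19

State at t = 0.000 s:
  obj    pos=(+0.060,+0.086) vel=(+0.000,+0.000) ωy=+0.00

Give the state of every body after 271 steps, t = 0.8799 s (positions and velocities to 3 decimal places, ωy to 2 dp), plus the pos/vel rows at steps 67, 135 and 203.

State at t = 0.8799 s:
  obj    pos=(+1.277,-0.357) vel=(+2.767,-1.007) ωy=+38.74

Key-timestep trajectory:
   step    t(s)  obj.x    obj.z    obj.vx   obj.vz 
     67  0.2175   +0.134  +0.059  +0.684  -0.249
    135  0.4383   +0.362  -0.024  +1.379  -0.502
    203  0.6591   +0.743  -0.163  +2.073  -0.755


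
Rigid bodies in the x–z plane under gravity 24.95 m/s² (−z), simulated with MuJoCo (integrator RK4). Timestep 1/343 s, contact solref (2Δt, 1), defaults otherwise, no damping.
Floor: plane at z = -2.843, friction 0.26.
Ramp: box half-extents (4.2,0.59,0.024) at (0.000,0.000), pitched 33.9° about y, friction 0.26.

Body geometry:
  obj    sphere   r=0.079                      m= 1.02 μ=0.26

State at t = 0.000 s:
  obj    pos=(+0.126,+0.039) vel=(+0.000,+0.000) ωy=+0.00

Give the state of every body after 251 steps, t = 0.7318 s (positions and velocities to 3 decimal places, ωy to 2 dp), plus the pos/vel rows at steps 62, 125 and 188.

State at t = 0.7318 s:
  obj    pos=(+2.335,-1.445) vel=(+6.038,-4.057) ωy=+92.05

Key-timestep trajectory:
   step    t(s)  obj.x    obj.z    obj.vx   obj.vz 
     62  0.1808   +0.261  -0.051  +1.492  -1.002
    125  0.3644   +0.674  -0.329  +3.007  -2.021
    188  0.5481   +1.366  -0.794  +4.522  -3.039


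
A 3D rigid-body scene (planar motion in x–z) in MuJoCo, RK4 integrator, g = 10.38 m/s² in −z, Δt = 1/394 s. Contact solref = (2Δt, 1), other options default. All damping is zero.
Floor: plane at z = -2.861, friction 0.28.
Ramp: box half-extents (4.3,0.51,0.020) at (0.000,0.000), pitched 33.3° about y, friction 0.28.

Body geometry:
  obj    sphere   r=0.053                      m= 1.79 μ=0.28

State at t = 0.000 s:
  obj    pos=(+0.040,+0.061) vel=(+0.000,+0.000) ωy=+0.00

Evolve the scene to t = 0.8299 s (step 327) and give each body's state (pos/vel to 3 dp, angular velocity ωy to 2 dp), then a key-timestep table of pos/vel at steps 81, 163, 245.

State at t = 0.8299 s:
  obj    pos=(+1.212,-0.709) vel=(+2.824,-1.855) ωy=+63.73

Key-timestep trajectory:
   step    t(s)  obj.x    obj.z    obj.vx   obj.vz 
     81  0.2056   +0.112  +0.014  +0.700  -0.460
    163  0.4137   +0.331  -0.130  +1.408  -0.925
    245  0.6218   +0.698  -0.371  +2.116  -1.390


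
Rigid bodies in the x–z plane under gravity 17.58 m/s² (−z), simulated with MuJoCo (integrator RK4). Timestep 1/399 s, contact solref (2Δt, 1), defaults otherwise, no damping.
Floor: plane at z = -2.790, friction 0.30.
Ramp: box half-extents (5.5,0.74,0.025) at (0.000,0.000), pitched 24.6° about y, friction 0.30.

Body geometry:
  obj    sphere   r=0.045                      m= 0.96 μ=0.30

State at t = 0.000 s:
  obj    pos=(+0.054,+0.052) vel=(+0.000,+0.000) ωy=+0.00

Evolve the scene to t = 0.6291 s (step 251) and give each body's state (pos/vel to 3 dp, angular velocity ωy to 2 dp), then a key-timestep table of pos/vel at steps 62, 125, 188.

State at t = 0.6291 s:
  obj    pos=(+0.995,-0.378) vel=(+2.990,-1.369) ωy=+73.06

Key-timestep trajectory:
   step    t(s)  obj.x    obj.z    obj.vx   obj.vz 
     62  0.1554   +0.111  +0.026  +0.739  -0.338
    125  0.3133   +0.287  -0.055  +1.489  -0.682
    188  0.4712   +0.582  -0.189  +2.240  -1.025


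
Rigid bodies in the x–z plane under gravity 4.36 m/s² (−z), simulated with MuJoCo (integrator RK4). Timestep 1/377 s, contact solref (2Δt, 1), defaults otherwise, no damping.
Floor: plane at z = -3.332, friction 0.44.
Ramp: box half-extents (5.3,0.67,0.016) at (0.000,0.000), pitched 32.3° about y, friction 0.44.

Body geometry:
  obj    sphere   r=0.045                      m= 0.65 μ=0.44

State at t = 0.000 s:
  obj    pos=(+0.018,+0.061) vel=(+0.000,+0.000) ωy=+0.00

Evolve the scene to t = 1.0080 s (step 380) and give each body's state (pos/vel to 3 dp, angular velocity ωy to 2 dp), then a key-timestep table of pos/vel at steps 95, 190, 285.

State at t = 1.0080 s:
  obj    pos=(+0.733,-0.391) vel=(+1.418,-0.896) ωy=+37.27

Key-timestep trajectory:
   step    t(s)  obj.x    obj.z    obj.vx   obj.vz 
     95  0.2520   +0.063  +0.033  +0.354  -0.224
    190  0.5040   +0.197  -0.052  +0.709  -0.448
    285  0.7560   +0.420  -0.193  +1.063  -0.672


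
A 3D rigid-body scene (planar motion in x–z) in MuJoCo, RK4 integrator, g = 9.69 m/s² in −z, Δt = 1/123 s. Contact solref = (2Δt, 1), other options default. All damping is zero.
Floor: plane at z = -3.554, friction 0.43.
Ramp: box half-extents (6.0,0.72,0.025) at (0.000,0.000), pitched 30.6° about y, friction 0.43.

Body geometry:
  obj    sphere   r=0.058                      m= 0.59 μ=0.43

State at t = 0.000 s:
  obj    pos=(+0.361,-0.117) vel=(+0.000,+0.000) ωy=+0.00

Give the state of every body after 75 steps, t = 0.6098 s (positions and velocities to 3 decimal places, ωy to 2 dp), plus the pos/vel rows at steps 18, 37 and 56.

State at t = 0.6098 s:
  obj    pos=(+0.925,-0.451) vel=(+1.849,-1.094) ωy=+37.03

Key-timestep trajectory:
   step    t(s)  obj.x    obj.z    obj.vx   obj.vz 
     18  0.1463   +0.394  -0.136  +0.444  -0.263
     37  0.3008   +0.498  -0.198  +0.912  -0.540
     56  0.4553   +0.675  -0.303  +1.381  -0.817


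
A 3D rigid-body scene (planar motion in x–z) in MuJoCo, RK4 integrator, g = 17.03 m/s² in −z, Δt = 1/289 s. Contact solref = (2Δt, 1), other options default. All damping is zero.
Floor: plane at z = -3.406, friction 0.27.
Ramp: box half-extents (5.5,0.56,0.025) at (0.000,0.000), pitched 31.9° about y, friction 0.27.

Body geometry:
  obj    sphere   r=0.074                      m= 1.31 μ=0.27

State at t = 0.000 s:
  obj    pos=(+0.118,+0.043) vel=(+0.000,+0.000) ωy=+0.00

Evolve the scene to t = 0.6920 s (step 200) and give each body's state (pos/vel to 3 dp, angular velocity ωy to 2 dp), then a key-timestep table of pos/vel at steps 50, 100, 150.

State at t = 0.6920 s:
  obj    pos=(+1.425,-0.770) vel=(+3.777,-2.351) ωy=+60.10

Key-timestep trajectory:
   step    t(s)  obj.x    obj.z    obj.vx   obj.vz 
     50  0.1730   +0.200  -0.008  +0.944  -0.588
    100  0.3460   +0.445  -0.160  +1.889  -1.176
    150  0.5190   +0.853  -0.415  +2.833  -1.763


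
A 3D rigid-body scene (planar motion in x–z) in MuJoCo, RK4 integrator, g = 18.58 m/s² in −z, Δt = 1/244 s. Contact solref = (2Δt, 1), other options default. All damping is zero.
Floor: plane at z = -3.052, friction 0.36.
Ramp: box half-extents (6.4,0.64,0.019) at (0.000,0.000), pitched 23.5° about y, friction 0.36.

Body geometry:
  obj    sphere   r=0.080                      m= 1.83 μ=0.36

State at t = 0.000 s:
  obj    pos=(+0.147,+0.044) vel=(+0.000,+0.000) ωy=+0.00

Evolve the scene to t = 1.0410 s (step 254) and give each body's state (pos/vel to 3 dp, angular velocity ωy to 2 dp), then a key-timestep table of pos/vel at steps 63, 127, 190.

State at t = 1.0410 s:
  obj    pos=(+2.777,-1.099) vel=(+5.052,-2.197) ωy=+68.85

Key-timestep trajectory:
   step    t(s)  obj.x    obj.z    obj.vx   obj.vz 
     63  0.2582   +0.309  -0.026  +1.253  -0.545
    127  0.5205   +0.805  -0.242  +2.526  -1.098
    190  0.7787   +1.619  -0.596  +3.779  -1.643


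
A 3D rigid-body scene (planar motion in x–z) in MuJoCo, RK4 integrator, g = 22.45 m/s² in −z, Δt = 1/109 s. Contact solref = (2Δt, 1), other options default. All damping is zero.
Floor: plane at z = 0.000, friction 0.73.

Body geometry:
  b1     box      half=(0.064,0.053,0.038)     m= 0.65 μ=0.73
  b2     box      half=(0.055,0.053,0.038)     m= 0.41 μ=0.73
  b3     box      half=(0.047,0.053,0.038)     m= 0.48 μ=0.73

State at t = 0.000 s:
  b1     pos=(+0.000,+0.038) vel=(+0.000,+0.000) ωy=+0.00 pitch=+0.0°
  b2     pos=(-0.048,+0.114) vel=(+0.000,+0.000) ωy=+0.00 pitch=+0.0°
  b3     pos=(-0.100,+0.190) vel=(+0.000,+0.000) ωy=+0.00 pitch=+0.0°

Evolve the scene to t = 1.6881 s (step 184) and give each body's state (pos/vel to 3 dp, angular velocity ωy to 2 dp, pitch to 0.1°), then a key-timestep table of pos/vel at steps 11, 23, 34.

State at t = 1.6881 s:
  b1     pos=(+0.000,+0.038) vel=(+0.000,+0.000) ωy=+0.00 pitch=+0.0°
  b2     pos=(-0.109,+0.055) vel=(+0.000,+0.000) ωy=+0.00 pitch=-90.0°
  b3     pos=(-0.222,+0.047) vel=(+0.000,+0.000) ωy=+0.00 pitch=-90.0°

Key-timestep trajectory:
   step    t(s)  b1.x    b1.z    b1.vx   b1.vz   b2.x    b2.z    b2.vx   b2.vz   b3.x    b3.z    b3.vx   b3.vz 
     11  0.1009   +0.000  +0.038  +0.002  +0.002   -0.054  +0.115  -0.145  +0.042   -0.118  +0.182  -0.392  -0.191
     23  0.2110   +0.000  +0.038  +0.001  +0.001   -0.089  +0.107  -0.479  -0.506   -0.188  +0.096  -0.746  -1.761
     34  0.3119   +0.000  +0.038  +0.000  +0.000   -0.112  +0.052  +0.116  +0.091   -0.222  +0.045  +0.023  +0.070


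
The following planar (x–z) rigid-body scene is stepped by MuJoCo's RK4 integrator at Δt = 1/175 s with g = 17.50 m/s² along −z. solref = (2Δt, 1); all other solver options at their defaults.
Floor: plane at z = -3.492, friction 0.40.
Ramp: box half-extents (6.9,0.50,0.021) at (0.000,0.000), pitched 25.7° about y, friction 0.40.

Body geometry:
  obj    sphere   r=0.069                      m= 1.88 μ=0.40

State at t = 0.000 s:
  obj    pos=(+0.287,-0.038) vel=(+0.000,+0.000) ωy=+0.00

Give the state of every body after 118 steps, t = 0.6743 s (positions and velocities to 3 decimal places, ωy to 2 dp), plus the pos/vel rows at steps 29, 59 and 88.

State at t = 0.6743 s:
  obj    pos=(+1.397,-0.573) vel=(+3.294,-1.585) ωy=+52.96

Key-timestep trajectory:
   step    t(s)  obj.x    obj.z    obj.vx   obj.vz 
     29  0.1657   +0.354  -0.071  +0.810  -0.390
     59  0.3371   +0.565  -0.172  +1.647  -0.793
     88  0.5029   +0.905  -0.336  +2.456  -1.182


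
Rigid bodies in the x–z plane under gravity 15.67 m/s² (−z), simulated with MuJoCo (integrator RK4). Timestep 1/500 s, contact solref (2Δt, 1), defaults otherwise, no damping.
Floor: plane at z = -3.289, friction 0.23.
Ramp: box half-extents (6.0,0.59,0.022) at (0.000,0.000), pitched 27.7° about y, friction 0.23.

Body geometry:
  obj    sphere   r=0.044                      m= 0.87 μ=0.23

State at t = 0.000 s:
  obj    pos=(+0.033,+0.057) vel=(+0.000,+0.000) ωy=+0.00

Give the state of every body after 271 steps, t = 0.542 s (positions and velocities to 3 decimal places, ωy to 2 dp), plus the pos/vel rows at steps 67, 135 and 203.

State at t = 0.542 s:
  obj    pos=(+0.710,-0.298) vel=(+2.497,-1.311) ωy=+64.08

Key-timestep trajectory:
   step    t(s)  obj.x    obj.z    obj.vx   obj.vz 
     67  0.1340   +0.074  +0.035  +0.617  -0.324
    135  0.2700   +0.201  -0.031  +1.244  -0.653
    203  0.4060   +0.413  -0.142  +1.870  -0.982


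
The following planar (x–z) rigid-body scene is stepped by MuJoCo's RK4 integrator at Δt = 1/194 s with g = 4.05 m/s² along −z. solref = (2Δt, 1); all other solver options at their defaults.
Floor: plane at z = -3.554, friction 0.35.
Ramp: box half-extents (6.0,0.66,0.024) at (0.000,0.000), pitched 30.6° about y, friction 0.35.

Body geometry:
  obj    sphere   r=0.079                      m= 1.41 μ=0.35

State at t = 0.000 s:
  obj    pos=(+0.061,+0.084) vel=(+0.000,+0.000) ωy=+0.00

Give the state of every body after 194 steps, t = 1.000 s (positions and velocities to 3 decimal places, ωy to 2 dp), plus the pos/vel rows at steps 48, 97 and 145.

State at t = 1.000 s:
  obj    pos=(+0.695,-0.291) vel=(+1.268,-0.750) ωy=+18.64

Key-timestep trajectory:
   step    t(s)  obj.x    obj.z    obj.vx   obj.vz 
     48  0.2474   +0.100  +0.061  +0.314  -0.186
     97  0.5000   +0.219  -0.010  +0.634  -0.375
    145  0.7474   +0.415  -0.126  +0.947  -0.560


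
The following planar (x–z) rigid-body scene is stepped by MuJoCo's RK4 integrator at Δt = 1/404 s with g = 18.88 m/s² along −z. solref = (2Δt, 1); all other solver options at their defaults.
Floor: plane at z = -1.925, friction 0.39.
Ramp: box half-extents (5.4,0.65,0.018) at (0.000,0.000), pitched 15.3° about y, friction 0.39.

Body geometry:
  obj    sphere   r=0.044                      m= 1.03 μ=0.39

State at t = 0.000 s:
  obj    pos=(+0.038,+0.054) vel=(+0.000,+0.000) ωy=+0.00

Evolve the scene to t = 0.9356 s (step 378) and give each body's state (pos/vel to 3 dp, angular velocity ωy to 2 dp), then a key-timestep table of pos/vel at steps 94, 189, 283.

State at t = 0.9356 s:
  obj    pos=(+1.540,-0.357) vel=(+3.212,-0.879) ωy=+75.66

Key-timestep trajectory:
   step    t(s)  obj.x    obj.z    obj.vx   obj.vz 
     94  0.2327   +0.131  +0.028  +0.799  -0.218
    189  0.4678   +0.414  -0.049  +1.606  -0.439
    283  0.7005   +0.880  -0.177  +2.404  -0.658


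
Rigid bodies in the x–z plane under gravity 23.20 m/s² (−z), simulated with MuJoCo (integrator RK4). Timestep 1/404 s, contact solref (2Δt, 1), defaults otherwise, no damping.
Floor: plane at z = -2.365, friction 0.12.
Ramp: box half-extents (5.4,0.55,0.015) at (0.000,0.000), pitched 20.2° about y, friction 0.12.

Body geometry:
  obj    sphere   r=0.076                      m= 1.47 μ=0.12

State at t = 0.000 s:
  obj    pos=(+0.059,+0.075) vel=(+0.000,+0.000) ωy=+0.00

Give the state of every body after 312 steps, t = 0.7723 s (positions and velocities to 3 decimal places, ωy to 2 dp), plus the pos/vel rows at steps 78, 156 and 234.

State at t = 0.7723 s:
  obj    pos=(+1.661,-0.514) vel=(+4.148,-1.526) ωy=+58.13

Key-timestep trajectory:
   step    t(s)  obj.x    obj.z    obj.vx   obj.vz 
     78  0.1931   +0.159  +0.038  +1.037  -0.382
    156  0.3861   +0.460  -0.072  +2.074  -0.763
    234  0.5792   +0.960  -0.256  +3.111  -1.145


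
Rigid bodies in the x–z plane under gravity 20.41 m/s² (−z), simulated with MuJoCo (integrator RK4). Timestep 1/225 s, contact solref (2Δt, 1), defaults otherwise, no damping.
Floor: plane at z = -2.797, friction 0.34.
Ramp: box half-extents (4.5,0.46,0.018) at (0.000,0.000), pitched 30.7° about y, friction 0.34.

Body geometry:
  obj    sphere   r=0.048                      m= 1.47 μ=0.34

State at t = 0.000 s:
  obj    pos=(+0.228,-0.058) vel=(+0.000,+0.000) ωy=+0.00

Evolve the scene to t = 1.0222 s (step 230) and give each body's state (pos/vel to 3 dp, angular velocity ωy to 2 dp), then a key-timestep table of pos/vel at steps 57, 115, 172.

State at t = 1.0222 s:
  obj    pos=(+3.572,-2.044) vel=(+6.542,-3.884) ωy=+158.49

Key-timestep trajectory:
   step    t(s)  obj.x    obj.z    obj.vx   obj.vz 
     57  0.2533   +0.433  -0.181  +1.621  -0.963
    115  0.5111   +1.064  -0.555  +3.271  -1.942
    172  0.7644   +2.098  -1.169  +4.892  -2.905


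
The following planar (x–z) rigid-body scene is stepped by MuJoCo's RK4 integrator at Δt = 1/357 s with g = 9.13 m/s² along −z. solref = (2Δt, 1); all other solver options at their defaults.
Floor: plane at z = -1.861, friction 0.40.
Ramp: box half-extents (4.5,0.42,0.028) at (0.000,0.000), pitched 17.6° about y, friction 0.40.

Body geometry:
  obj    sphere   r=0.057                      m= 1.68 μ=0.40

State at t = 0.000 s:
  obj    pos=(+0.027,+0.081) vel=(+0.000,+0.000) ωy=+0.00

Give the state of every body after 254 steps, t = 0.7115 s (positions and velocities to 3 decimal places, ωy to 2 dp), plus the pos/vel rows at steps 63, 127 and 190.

State at t = 0.7115 s:
  obj    pos=(+0.503,-0.070) vel=(+1.337,-0.424) ωy=+24.61

Key-timestep trajectory:
   step    t(s)  obj.x    obj.z    obj.vx   obj.vz 
     63  0.1765   +0.056  +0.071  +0.332  -0.105
    127  0.3557   +0.146  +0.043  +0.669  -0.212
    190  0.5322   +0.293  -0.004  +1.000  -0.317


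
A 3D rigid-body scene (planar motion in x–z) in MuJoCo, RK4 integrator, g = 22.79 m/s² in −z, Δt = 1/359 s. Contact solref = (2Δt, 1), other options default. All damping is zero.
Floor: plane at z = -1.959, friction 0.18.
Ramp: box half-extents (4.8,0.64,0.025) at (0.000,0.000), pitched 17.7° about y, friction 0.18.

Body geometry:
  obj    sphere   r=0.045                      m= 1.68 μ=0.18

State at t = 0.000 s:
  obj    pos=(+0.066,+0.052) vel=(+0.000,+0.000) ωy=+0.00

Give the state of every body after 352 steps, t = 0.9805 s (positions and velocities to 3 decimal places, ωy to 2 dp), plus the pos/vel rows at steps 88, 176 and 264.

State at t = 0.9805 s:
  obj    pos=(+2.333,-0.671) vel=(+4.623,-1.475) ωy=+107.83

Key-timestep trajectory:
   step    t(s)  obj.x    obj.z    obj.vx   obj.vz 
     88  0.2451   +0.208  +0.007  +1.156  -0.369
    176  0.4903   +0.633  -0.128  +2.312  -0.738
    264  0.7354   +1.341  -0.355  +3.467  -1.107


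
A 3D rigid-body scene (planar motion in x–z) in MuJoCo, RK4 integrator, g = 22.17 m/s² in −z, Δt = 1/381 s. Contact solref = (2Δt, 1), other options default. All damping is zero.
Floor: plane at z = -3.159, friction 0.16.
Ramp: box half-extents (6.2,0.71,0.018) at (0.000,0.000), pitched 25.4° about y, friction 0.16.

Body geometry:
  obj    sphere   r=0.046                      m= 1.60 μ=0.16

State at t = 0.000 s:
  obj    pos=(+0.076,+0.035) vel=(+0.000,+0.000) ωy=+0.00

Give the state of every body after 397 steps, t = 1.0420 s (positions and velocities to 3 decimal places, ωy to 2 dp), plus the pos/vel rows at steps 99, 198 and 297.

State at t = 1.0420 s:
  obj    pos=(+3.407,-1.547) vel=(+6.394,-3.036) ωy=+153.84

Key-timestep trajectory:
   step    t(s)  obj.x    obj.z    obj.vx   obj.vz 
     99  0.2598   +0.283  -0.064  +1.595  -0.757
    198  0.5197   +0.905  -0.359  +3.189  -1.514
    297  0.7795   +1.940  -0.851  +4.783  -2.271


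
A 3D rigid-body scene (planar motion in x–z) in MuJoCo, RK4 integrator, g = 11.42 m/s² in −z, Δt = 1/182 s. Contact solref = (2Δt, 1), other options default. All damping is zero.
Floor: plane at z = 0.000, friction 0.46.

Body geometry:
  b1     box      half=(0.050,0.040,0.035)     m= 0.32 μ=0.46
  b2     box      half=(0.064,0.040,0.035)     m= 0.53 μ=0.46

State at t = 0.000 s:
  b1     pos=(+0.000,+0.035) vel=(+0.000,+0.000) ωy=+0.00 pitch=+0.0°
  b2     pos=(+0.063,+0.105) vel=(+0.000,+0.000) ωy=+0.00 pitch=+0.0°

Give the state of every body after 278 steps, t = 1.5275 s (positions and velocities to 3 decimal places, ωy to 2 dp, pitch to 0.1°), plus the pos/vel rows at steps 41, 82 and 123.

State at t = 1.5275 s:
  b1     pos=(+0.000,+0.035) vel=(+0.000,+0.000) ωy=+0.00 pitch=+0.0°
  b2     pos=(+0.129,+0.064) vel=(+0.000,+0.000) ωy=+0.00 pitch=+90.0°

Key-timestep trajectory:
   step    t(s)  b1.x    b1.z    b1.vx   b1.vz   b2.x    b2.z    b2.vx   b2.vz 
     41  0.2253   +0.000  +0.035  +0.000  +0.000   +0.105  +0.072  +0.363  -0.024
     82  0.4505   +0.000  +0.035  +0.000  +0.000   +0.147  +0.071  -0.054  -0.012
    123  0.6758   +0.000  +0.035  +0.000  +0.000   +0.125  +0.066  +0.152  -0.076


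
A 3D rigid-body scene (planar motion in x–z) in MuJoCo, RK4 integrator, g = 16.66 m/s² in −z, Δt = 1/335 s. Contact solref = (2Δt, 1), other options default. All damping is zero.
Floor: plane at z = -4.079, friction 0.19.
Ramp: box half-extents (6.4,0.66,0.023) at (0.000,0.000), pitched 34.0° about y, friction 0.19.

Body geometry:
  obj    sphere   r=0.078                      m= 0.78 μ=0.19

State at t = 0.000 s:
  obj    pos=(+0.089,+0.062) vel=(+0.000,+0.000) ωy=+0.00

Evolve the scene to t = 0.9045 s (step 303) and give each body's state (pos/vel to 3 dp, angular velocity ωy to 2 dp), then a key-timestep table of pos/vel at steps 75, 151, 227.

State at t = 0.9045 s:
  obj    pos=(+2.360,-1.470) vel=(+5.018,-3.391) ωy=+75.95

Key-timestep trajectory:
   step    t(s)  obj.x    obj.z    obj.vx   obj.vz 
     75  0.2239   +0.228  -0.032  +1.247  -0.833
    151  0.4507   +0.653  -0.319  +2.498  -1.699
    227  0.6776   +1.364  -0.798  +3.761  -2.539


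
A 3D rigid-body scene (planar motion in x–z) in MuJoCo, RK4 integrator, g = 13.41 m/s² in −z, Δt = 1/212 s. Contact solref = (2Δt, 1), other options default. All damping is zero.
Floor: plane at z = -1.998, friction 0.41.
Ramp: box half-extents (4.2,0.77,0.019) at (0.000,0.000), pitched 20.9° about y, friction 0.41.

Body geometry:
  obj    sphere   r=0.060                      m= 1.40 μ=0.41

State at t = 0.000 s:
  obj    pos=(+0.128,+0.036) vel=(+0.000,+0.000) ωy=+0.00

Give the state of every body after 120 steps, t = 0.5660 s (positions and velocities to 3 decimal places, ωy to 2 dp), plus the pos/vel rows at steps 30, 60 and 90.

State at t = 0.5660 s:
  obj    pos=(+0.639,-0.160) vel=(+1.807,-0.690) ωy=+32.23

Key-timestep trajectory:
   step    t(s)  obj.x    obj.z    obj.vx   obj.vz 
     30  0.1415   +0.160  +0.023  +0.452  -0.173
     60  0.2830   +0.256  -0.013  +0.904  -0.345
     90  0.4245   +0.416  -0.074  +1.355  -0.518


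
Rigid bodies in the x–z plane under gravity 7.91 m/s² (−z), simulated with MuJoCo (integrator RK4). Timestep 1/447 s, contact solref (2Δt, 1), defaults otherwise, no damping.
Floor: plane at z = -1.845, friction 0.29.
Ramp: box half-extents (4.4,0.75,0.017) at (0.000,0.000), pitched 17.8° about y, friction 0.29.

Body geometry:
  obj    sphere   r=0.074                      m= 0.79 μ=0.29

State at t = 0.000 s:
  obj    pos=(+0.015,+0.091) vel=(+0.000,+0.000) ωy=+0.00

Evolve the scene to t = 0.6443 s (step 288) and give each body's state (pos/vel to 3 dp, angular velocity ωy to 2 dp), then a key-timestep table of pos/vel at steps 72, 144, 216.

State at t = 0.6443 s:
  obj    pos=(+0.356,-0.019) vel=(+1.060,-0.340) ωy=+15.04

Key-timestep trajectory:
   step    t(s)  obj.x    obj.z    obj.vx   obj.vz 
     72  0.1611   +0.036  +0.084  +0.265  -0.085
    144  0.3221   +0.100  +0.063  +0.530  -0.170
    216  0.4832   +0.207  +0.029  +0.795  -0.255


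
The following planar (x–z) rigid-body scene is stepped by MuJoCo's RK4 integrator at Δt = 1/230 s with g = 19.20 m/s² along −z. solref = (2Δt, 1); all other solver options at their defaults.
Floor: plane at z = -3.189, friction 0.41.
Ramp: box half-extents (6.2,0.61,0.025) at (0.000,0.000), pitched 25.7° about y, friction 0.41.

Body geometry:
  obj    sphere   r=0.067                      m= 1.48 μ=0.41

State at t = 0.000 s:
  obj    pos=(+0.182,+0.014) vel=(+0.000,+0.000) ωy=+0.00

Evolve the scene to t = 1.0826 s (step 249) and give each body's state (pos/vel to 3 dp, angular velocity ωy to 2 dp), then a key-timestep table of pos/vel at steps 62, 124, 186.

State at t = 1.0826 s:
  obj    pos=(+3.323,-1.497) vel=(+5.802,-2.792) ωy=+96.09

Key-timestep trajectory:
   step    t(s)  obj.x    obj.z    obj.vx   obj.vz 
     62  0.2696   +0.377  -0.079  +1.445  -0.695
    124  0.5391   +0.961  -0.360  +2.889  -1.391
    186  0.8087   +1.935  -0.829  +4.334  -2.086


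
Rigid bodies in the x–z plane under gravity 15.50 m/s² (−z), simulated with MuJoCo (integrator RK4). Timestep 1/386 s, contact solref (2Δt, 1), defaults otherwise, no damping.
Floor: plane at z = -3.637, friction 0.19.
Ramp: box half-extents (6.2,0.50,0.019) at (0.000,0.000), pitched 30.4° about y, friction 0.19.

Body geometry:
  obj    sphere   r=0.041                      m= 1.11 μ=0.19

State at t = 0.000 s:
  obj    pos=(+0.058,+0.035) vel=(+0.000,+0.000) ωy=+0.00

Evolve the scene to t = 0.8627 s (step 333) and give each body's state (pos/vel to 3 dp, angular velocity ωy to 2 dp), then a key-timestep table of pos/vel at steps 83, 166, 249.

State at t = 0.8627 s:
  obj    pos=(+1.857,-1.020) vel=(+4.169,-2.446) ωy=+117.86

Key-timestep trajectory:
   step    t(s)  obj.x    obj.z    obj.vx   obj.vz 
     83  0.2150   +0.170  -0.030  +1.039  -0.610
    166  0.4301   +0.505  -0.227  +2.078  -1.219
    249  0.6451   +1.064  -0.555  +3.117  -1.829


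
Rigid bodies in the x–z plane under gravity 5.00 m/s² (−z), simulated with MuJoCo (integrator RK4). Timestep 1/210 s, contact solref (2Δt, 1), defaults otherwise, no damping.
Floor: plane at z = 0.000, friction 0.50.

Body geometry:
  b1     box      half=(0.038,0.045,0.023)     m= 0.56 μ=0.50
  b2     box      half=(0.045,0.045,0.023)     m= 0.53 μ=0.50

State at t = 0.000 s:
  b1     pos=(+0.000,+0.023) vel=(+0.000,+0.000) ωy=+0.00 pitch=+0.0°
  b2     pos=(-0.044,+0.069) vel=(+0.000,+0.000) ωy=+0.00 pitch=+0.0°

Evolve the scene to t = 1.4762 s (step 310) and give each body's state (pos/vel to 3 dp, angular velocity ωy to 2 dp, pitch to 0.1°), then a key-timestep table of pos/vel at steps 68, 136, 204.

State at t = 1.4762 s:
  b1     pos=(+0.000,+0.023) vel=(+0.000,+0.000) ωy=+0.00 pitch=+0.0°
  b2     pos=(-0.088,+0.045) vel=(+0.000,+0.000) ωy=+0.00 pitch=-90.0°

Key-timestep trajectory:
   step    t(s)  b1.x    b1.z    b1.vx   b1.vz   b2.x    b2.z    b2.vx   b2.vz 
     68  0.3238   +0.000  +0.023  +0.000  +0.000   -0.075  +0.050  -0.205  -0.046
    136  0.6476   +0.000  +0.023  +0.000  +0.000   -0.103  +0.050  +0.028  -0.005
    204  0.9714   +0.000  +0.023  +0.000  +0.000   -0.086  +0.046  -0.086  -0.035


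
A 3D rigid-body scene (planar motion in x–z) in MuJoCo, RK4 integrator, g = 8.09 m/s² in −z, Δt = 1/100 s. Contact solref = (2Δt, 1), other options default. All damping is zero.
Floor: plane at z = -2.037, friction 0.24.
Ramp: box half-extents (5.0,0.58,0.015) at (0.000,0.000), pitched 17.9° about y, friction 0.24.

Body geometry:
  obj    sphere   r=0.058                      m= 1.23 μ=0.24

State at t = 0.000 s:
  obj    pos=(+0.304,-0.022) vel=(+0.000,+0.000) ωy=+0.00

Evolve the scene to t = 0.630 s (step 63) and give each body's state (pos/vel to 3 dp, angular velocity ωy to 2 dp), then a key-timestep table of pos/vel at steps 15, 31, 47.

State at t = 0.630 s:
  obj    pos=(+0.640,-0.130) vel=(+1.065,-0.344) ωy=+19.28

Key-timestep trajectory:
   step    t(s)  obj.x    obj.z    obj.vx   obj.vz 
     15  0.1500   +0.323  -0.028  +0.254  -0.082
     31  0.3100   +0.385  -0.048  +0.524  -0.169
     47  0.4700   +0.491  -0.082  +0.794  -0.257


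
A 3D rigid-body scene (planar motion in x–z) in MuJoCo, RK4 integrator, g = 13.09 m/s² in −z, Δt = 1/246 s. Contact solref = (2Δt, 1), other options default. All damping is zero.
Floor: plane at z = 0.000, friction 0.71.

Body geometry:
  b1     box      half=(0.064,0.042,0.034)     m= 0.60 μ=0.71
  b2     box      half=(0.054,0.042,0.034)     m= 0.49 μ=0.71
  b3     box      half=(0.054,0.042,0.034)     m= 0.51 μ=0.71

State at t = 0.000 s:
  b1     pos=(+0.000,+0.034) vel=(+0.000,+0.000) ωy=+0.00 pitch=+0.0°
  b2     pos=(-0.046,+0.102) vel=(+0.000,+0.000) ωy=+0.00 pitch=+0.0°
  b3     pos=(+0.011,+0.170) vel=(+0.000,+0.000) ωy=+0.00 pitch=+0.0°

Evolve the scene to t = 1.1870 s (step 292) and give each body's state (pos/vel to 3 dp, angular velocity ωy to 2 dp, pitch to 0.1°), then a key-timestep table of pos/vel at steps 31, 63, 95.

State at t = 1.1870 s:
  b1     pos=(+0.000,+0.034) vel=(+0.000,+0.000) ωy=+0.00 pitch=+0.0°
  b2     pos=(-0.046,+0.102) vel=(+0.000,+0.000) ωy=+0.00 pitch=+0.0°
  b3     pos=(+0.142,+0.034) vel=(+0.000,+0.000) ωy=+0.00 pitch=+180.0°

Key-timestep trajectory:
   step    t(s)  b1.x    b1.z    b1.vx   b1.vz   b2.x    b2.z    b2.vx   b2.vz   b3.x    b3.z    b3.vx   b3.vz 
     31  0.1260   +0.000  +0.034  +0.000  +0.000   -0.046  +0.102  -0.001  +0.000   +0.016  +0.169  +0.099  -0.024
     63  0.2561   +0.000  +0.034  +0.000  +0.000   -0.046  +0.102  +0.000  +0.000   +0.042  +0.143  +0.269  -0.663
     95  0.3862   +0.000  +0.034  +0.000  +0.000   -0.046  +0.102  +0.000  +0.000   +0.114  +0.093  +0.617  -0.845


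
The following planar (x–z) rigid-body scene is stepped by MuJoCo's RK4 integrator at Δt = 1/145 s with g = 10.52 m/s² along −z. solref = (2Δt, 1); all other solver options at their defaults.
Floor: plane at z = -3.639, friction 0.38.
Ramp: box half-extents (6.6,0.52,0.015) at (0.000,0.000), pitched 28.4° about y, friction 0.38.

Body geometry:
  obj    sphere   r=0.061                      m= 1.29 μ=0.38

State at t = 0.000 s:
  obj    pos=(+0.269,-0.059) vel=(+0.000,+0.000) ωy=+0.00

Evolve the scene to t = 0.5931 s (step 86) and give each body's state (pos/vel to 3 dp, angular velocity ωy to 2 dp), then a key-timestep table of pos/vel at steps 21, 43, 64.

State at t = 0.5931 s:
  obj    pos=(+0.822,-0.358) vel=(+1.865,-1.008) ωy=+34.74

Key-timestep trajectory:
   step    t(s)  obj.x    obj.z    obj.vx   obj.vz 
     21  0.1448   +0.302  -0.077  +0.456  -0.246
     43  0.2966   +0.407  -0.134  +0.932  -0.504
     64  0.4414   +0.575  -0.225  +1.388  -0.750


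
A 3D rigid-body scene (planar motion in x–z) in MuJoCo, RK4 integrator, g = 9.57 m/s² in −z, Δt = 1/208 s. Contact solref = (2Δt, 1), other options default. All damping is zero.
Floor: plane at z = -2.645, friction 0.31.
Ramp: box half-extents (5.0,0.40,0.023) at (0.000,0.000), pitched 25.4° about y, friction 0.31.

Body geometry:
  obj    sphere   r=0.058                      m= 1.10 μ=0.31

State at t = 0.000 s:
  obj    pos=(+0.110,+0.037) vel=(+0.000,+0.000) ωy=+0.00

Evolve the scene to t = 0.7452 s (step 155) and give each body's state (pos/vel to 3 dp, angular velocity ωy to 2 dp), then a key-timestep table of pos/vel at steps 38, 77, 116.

State at t = 0.7452 s:
  obj    pos=(+0.846,-0.312) vel=(+1.974,-0.937) ωy=+37.66

Key-timestep trajectory:
   step    t(s)  obj.x    obj.z    obj.vx   obj.vz 
     38  0.1827   +0.154  +0.016  +0.484  -0.230
     77  0.3702   +0.292  -0.049  +0.981  -0.466
    116  0.5577   +0.522  -0.158  +1.477  -0.701


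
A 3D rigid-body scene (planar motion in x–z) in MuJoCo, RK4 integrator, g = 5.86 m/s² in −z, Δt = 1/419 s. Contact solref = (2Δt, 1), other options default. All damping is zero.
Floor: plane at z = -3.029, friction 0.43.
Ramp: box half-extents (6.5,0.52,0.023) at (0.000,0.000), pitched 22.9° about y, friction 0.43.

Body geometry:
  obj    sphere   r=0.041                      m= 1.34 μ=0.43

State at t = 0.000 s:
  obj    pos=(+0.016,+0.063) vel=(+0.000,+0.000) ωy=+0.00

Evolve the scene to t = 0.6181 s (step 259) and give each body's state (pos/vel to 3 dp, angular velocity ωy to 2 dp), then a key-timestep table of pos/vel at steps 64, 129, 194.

State at t = 0.6181 s:
  obj    pos=(+0.303,-0.058) vel=(+0.927,-0.392) ωy=+24.55

Key-timestep trajectory:
   step    t(s)  obj.x    obj.z    obj.vx   obj.vz 
     64  0.1527   +0.033  +0.055  +0.229  -0.097
    129  0.3079   +0.087  +0.033  +0.462  -0.195
    194  0.4630   +0.177  -0.005  +0.695  -0.293


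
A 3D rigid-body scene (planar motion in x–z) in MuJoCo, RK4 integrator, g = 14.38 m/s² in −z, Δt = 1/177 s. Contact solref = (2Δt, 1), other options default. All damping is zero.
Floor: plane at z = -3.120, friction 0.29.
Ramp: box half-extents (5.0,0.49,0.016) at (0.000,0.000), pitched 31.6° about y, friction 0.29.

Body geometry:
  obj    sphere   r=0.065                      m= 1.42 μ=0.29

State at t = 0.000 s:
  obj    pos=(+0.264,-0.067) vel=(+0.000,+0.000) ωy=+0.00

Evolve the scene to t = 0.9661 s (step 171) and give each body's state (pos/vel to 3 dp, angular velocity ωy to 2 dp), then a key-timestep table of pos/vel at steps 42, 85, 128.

State at t = 0.9661 s:
  obj    pos=(+2.403,-1.384) vel=(+4.429,-2.725) ωy=+79.97

Key-timestep trajectory:
   step    t(s)  obj.x    obj.z    obj.vx   obj.vz 
     42  0.2373   +0.393  -0.147  +1.088  -0.669
     85  0.4802   +0.793  -0.393  +2.202  -1.354
    128  0.7232   +1.463  -0.805  +3.315  -2.040


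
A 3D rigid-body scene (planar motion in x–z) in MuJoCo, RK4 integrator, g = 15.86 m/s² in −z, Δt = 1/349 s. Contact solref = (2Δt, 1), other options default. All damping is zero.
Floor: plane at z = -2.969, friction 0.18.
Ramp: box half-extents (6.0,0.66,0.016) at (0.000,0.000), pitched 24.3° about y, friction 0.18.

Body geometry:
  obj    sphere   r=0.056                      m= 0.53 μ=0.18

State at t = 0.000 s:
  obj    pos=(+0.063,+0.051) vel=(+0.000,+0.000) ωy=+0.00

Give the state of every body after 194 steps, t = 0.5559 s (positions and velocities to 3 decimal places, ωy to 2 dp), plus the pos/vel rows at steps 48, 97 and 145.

State at t = 0.5559 s:
  obj    pos=(+0.719,-0.246) vel=(+2.362,-1.066) ωy=+46.26

Key-timestep trajectory:
   step    t(s)  obj.x    obj.z    obj.vx   obj.vz 
     48  0.1375   +0.103  +0.032  +0.585  -0.264
     97  0.2779   +0.227  -0.024  +1.181  -0.533
    145  0.4155   +0.430  -0.115  +1.765  -0.797


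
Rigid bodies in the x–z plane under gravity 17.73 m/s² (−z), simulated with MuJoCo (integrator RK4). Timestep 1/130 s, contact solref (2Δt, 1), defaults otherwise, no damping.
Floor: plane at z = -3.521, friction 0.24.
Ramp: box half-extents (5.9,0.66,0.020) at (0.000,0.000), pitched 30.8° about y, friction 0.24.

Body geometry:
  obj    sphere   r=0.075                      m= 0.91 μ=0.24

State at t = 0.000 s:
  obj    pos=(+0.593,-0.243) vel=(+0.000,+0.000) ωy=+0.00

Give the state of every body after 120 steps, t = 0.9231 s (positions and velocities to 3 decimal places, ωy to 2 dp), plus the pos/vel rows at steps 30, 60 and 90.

State at t = 0.9231 s:
  obj    pos=(+2.967,-1.658) vel=(+5.142,-3.065) ωy=+79.78

Key-timestep trajectory:
   step    t(s)  obj.x    obj.z    obj.vx   obj.vz 
     30  0.2308   +0.742  -0.331  +1.286  -0.767
     60  0.4615   +1.187  -0.597  +2.572  -1.533
     90  0.6923   +1.928  -1.039  +3.857  -2.299


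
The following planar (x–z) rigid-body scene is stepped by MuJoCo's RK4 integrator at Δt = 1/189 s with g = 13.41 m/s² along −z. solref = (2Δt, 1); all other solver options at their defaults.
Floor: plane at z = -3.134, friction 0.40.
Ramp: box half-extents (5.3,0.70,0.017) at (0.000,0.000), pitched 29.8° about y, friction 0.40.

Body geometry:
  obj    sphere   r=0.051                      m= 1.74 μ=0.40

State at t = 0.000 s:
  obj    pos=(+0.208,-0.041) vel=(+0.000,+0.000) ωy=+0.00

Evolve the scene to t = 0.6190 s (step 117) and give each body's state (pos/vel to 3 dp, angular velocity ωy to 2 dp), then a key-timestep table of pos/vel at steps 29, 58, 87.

State at t = 0.6190 s:
  obj    pos=(+1.000,-0.494) vel=(+2.557,-1.465) ωy=+57.77

Key-timestep trajectory:
   step    t(s)  obj.x    obj.z    obj.vx   obj.vz 
     29  0.1534   +0.257  -0.069  +0.634  -0.363
     58  0.3069   +0.403  -0.152  +1.268  -0.726
     87  0.4603   +0.646  -0.292  +1.902  -1.089


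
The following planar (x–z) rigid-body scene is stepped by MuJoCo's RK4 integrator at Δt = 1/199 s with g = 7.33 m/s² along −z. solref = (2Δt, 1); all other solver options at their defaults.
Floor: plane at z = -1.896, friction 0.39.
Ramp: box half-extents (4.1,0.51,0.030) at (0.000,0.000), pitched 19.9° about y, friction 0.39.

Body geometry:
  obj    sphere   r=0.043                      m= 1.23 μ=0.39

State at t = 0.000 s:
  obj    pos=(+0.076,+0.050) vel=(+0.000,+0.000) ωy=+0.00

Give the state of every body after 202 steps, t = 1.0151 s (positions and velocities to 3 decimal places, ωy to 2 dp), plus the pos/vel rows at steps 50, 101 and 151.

State at t = 1.0151 s:
  obj    pos=(+0.939,-0.262) vel=(+1.701,-0.616) ωy=+42.06

Key-timestep trajectory:
   step    t(s)  obj.x    obj.z    obj.vx   obj.vz 
     50  0.2513   +0.129  +0.031  +0.421  -0.152
    101  0.5075   +0.292  -0.028  +0.851  -0.308
    151  0.7588   +0.559  -0.125  +1.272  -0.460


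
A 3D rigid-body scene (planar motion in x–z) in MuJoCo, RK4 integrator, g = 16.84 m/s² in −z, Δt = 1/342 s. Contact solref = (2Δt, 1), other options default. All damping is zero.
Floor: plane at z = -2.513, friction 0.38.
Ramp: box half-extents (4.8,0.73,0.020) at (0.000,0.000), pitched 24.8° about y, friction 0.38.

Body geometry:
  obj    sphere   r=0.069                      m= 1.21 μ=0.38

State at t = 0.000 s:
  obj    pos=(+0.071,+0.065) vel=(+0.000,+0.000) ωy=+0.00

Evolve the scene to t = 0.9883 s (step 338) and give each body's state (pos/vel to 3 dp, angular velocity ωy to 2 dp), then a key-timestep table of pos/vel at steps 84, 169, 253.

State at t = 0.9883 s:
  obj    pos=(+2.308,-0.968) vel=(+4.527,-2.092) ωy=+72.26

Key-timestep trajectory:
   step    t(s)  obj.x    obj.z    obj.vx   obj.vz 
     84  0.2456   +0.209  +0.001  +1.125  -0.520
    169  0.4942   +0.630  -0.193  +2.263  -1.046
    253  0.7398   +1.324  -0.514  +3.388  -1.566


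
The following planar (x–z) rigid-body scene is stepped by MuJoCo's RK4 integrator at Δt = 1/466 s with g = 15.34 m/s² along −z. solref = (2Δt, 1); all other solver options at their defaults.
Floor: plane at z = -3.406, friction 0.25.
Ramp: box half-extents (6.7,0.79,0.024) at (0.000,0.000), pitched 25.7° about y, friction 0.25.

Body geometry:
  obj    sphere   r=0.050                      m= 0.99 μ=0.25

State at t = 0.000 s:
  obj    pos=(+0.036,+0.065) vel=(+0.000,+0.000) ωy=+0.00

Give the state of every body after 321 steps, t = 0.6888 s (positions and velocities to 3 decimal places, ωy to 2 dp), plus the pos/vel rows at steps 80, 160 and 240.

State at t = 0.6888 s:
  obj    pos=(+1.052,-0.424) vel=(+2.949,-1.419) ωy=+65.46

Key-timestep trajectory:
   step    t(s)  obj.x    obj.z    obj.vx   obj.vz 
     80  0.1717   +0.099  +0.034  +0.735  -0.354
    160  0.3433   +0.288  -0.057  +1.470  -0.708
    240  0.5150   +0.604  -0.208  +2.205  -1.061


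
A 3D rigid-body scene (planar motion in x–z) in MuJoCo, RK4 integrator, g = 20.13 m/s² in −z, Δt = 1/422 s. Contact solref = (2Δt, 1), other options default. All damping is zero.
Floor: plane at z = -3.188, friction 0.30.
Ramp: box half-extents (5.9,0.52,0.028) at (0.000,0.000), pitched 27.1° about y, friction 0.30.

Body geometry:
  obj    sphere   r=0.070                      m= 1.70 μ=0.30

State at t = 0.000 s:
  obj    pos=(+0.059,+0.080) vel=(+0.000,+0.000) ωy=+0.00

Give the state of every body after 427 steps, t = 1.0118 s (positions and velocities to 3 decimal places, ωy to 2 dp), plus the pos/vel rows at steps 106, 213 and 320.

State at t = 1.0118 s:
  obj    pos=(+3.044,-1.448) vel=(+5.900,-3.019) ωy=+94.67

Key-timestep trajectory:
   step    t(s)  obj.x    obj.z    obj.vx   obj.vz 
    106  0.2512   +0.243  -0.014  +1.465  -0.750
    213  0.5047   +0.802  -0.300  +2.943  -1.506
    320  0.7583   +1.736  -0.778  +4.422  -2.263


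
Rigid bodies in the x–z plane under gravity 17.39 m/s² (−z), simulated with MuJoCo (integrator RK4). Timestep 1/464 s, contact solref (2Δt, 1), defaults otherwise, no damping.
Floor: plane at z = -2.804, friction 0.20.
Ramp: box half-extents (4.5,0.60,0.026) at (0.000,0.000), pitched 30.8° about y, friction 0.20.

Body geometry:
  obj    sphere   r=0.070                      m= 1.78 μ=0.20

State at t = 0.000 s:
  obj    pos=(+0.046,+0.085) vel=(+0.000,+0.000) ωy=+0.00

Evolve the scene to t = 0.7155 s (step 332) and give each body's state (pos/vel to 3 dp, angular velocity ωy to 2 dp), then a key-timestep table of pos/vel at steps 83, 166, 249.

State at t = 0.7155 s:
  obj    pos=(+1.444,-0.749) vel=(+3.909,-2.330) ωy=+65.00

Key-timestep trajectory:
   step    t(s)  obj.x    obj.z    obj.vx   obj.vz 
     83  0.1789   +0.133  +0.032  +0.977  -0.583
    166  0.3578   +0.396  -0.124  +1.955  -1.165
    249  0.5366   +0.833  -0.385  +2.932  -1.748


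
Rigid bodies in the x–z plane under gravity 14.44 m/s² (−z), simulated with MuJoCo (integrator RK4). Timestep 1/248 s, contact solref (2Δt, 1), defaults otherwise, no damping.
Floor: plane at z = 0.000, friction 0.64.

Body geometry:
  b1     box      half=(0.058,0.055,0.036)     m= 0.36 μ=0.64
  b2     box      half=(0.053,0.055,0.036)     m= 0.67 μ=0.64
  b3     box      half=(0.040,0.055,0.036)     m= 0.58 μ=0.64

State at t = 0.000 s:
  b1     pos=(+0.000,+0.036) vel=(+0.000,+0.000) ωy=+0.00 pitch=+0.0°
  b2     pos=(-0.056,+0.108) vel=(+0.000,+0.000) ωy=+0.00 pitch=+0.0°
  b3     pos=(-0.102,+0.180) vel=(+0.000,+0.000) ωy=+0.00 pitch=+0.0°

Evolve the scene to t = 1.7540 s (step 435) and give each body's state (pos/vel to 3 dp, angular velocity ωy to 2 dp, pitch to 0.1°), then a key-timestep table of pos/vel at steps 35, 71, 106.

State at t = 1.7540 s:
  b1     pos=(+0.000,+0.036) vel=(+0.000,+0.000) ωy=+0.00 pitch=+0.0°
  b2     pos=(-0.104,+0.053) vel=(+0.000,+0.000) ωy=+0.00 pitch=-90.0°
  b3     pos=(-0.289,+0.036) vel=(+0.000,+0.000) ωy=+0.00 pitch=+180.0°

Key-timestep trajectory:
   step    t(s)  b1.x    b1.z    b1.vx   b1.vz   b2.x    b2.z    b2.vx   b2.vz   b3.x    b3.z    b3.vx   b3.vz 
     35  0.1411   +0.000  +0.036  +0.002  +0.000   -0.070  +0.106  -0.234  -0.084   -0.142  +0.153  -0.570  -0.576
     71  0.2863   +0.000  +0.036  +0.000  +0.000   -0.104  +0.053  +0.018  +0.038   -0.228  +0.050  -0.353  +0.175
    106  0.4274   +0.000  +0.036  +0.000  +0.000   -0.104  +0.053  +0.000  +0.000   -0.269  +0.050  -0.353  -0.156
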